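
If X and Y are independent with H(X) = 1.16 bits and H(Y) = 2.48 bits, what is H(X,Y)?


For independent variables, H(X,Y) = H(X) + H(Y) = 1.16 + 2.48 = 3.64

3.64 bits


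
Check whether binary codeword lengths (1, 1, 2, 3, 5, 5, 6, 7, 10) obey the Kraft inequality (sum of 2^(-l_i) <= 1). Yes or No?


Kraft sum = sum(2^(-l_i)) = 1.4619, need <= 1. Result: violated (a binary prefix-free code with these lengths cannot exist)

No


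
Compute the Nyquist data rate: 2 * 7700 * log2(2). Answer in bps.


Rate = 2 * B * log2(M) = 2 * 7700 * 1.0 = 15400.0

15400.0 bps


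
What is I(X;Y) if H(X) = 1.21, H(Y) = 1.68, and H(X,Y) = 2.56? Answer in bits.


I(X;Y) = H(X) + H(Y) - H(X,Y) = 1.21 + 1.68 - 2.56 = 0.33

0.33 bits


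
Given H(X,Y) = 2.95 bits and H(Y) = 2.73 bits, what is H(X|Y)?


H(X|Y) = H(X,Y) - H(Y) = 2.95 - 2.73 = 0.22

0.22 bits


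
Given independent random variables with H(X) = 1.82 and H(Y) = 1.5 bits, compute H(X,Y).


For independent variables, H(X,Y) = H(X) + H(Y) = 1.82 + 1.5 = 3.32

3.32 bits


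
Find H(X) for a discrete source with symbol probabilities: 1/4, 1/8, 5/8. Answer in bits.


H = -sum(p_i * log2(p_i)). Terms: -(1/4)*log2(1/4) = 0.500000; -(1/8)*log2(1/8) = 0.375000; -(5/8)*log2(5/8) = 0.423795. H = 0.500000 + 0.375000 + 0.423795 = 1.2988

1.2988 bits


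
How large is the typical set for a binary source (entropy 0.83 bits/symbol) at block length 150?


log2|A_typical| = nH = 150 * 0.83 = 124.5, so |A_typical| ~ 2^124.5 = 3.008e+37

3.008e+37


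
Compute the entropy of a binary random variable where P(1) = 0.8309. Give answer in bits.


H = -p*log2(p) - (1-p)*log2(1-p). -0.8309*log2(0.8309) = 0.222061; -0.1691*log2(0.1691) = 0.433581. H = 0.222061 + 0.433581 = 0.6556

0.6556 bits


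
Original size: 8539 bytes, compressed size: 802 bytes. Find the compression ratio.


Ratio = original / compressed = 8539 / 802 = 10.6471

10.6471


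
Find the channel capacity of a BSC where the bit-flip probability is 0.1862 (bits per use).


H(p) = -p*log2(p) - (1-p)*log2(1-p) = -0.1862*log2(0.1862) - 0.8138*log2(0.8138) = 0.451549 + 0.241905 = 0.6935. C = 1 - H(p) = 1 - 0.6935 = 0.3065

0.3065 bits


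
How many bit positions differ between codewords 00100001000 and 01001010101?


Count differing positions: . ^ ^ . ^ . ^ ^ ^ . ^ = 7 differences

7


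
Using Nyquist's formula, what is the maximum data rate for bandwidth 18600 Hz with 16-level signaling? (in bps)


Rate = 2 * B * log2(M) = 2 * 18600 * 4.0 = 148800.0

148800.0 bps


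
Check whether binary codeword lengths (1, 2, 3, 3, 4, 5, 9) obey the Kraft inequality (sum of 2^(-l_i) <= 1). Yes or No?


Kraft sum = sum(2^(-l_i)) = 1.0957, need <= 1. Result: violated (a binary prefix-free code with these lengths cannot exist)

No


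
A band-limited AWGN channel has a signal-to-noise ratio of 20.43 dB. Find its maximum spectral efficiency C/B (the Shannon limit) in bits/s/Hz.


SNR_linear = 10^(20.43/10) = 110.4079; C/B = log2(1 + SNR_linear) = log2(1 + 110.4079) = 6.7997

6.7997 bits/s/Hz


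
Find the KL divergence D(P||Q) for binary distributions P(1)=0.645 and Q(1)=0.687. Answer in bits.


KL = p*log2(p/q) + (1-p)*log2((1-p)/(1-q)) = 0.645*log2(0.645/0.687) + 0.355*log2(0.355/0.313) = 0.0058

0.0058 bits


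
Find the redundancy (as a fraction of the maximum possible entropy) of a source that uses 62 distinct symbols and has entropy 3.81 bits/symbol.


H_max = log2(K) = log2(62) = 5.9542 bits/symbol. Redundancy = 1 - H/H_max = 1 - 3.81/5.9542 = 1 - 0.6399 = 0.3601

0.3601


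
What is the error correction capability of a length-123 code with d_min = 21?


Correction capability = floor((d-1)/2) = floor((21-1)/2) = 10

10 errors


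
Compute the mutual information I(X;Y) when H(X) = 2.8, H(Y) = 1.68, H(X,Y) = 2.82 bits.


I(X;Y) = H(X) + H(Y) - H(X,Y) = 2.8 + 1.68 - 2.82 = 1.66

1.66 bits


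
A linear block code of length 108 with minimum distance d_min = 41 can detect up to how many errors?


Detection capability = d_min - 1 = 41 - 1 = 40

40 errors


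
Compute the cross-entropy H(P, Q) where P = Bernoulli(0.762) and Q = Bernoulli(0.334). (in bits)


H(P,Q) = -p*log2(q) - (1-p)*log2(1-q). -0.762*log2(0.334) = 1.205545; -0.238*log2(0.666) = 0.139565. H(P,Q) = 1.205545 + 0.139565 = 1.3451

1.3451 bits


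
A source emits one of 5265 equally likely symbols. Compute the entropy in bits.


H = log2(n) = log2(5265) = 12.3622

12.3622 bits


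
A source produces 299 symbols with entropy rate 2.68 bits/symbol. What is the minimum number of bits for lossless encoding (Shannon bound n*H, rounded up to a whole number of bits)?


Minimum bits >= n * H = 299 * 2.68 = 801.32, rounded up to a whole number of bits = 802

802 bits


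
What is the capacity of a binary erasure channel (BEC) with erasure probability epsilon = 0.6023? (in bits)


C = 1 - epsilon = 1 - 0.6023 = 0.3977

0.3977 bits


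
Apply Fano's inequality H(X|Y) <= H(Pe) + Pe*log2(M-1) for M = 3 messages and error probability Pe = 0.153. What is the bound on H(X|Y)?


H(Pe) = -Pe*log2(Pe) - (1-Pe)*log2(1-Pe) = -0.153*log2(0.153) - 0.847*log2(0.847) = 0.414385 + 0.202913 = 0.6173. Pe*log2(M-1) = 0.153*log2(2) = 0.153000. Bound = H(Pe) + Pe*log2(M-1) = 0.414385 + 0.202913 + 0.153000 = 0.7703

0.7703 bits


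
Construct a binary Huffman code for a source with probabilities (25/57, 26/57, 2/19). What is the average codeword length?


Huffman construction (repeatedly merge the two least-probable nodes; each merge adds 1 bit to every symbol beneath it): 2/19 + 25/57 = 31/57; 26/57 + 31/57 = 1. Resulting codeword lengths (in the order the probabilities were given): (2, 1, 2). L_avg = sum(p_i * l_i) = 25/57*2 + 26/57*1 + 2/19*2 = 88/57 = 1.5439

1.5439 bits


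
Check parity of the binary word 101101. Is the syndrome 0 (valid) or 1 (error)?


Syndrome = XOR of all bits = 1 XOR 0 XOR 1 XOR 1 XOR 0 XOR 1 = 0

0


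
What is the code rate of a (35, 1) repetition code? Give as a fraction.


Rate = k/n = 1/35

1/35


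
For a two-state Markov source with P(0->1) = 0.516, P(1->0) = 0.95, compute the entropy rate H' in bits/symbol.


Stationary distribution: pi_0 = p10/(p01+p10) = 0.648, pi_1 = 0.352. Entropy rate H' = pi_0*H(p01) + pi_1*H(p10) = 0.648*0.9993 + 0.352*0.2864 = 0.7483

0.7483 bits/symbol


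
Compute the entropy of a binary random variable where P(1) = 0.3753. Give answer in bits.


H = -p*log2(p) - (1-p)*log2(1-p). -0.3753*log2(0.3753) = 0.530631; -0.6247*log2(0.6247) = 0.424024. H = 0.530631 + 0.424024 = 0.9547

0.9547 bits


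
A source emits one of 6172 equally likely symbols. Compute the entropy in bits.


H = log2(n) = log2(6172) = 12.5915

12.5915 bits


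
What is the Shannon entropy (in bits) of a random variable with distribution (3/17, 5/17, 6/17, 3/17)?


H = -sum(p_i * log2(p_i)). Terms: -(3/17)*log2(3/17) = 0.441618; -(5/17)*log2(5/17) = 0.519275; -(6/17)*log2(6/17) = 0.530294; -(3/17)*log2(3/17) = 0.441618. H = 0.441618 + 0.519275 + 0.530294 + 0.441618 = 1.9328

1.9328 bits


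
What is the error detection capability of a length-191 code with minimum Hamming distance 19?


Detection capability = d_min - 1 = 19 - 1 = 18

18 errors


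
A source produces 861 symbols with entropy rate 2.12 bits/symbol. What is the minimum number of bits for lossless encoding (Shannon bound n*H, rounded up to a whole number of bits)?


Minimum bits >= n * H = 861 * 2.12 = 1825.32, rounded up to a whole number of bits = 1826

1826 bits


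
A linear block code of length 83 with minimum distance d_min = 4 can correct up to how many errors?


Correction capability = floor((d-1)/2) = floor((4-1)/2) = 1

1 errors


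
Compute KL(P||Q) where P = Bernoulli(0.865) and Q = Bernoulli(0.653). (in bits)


KL = p*log2(p/q) + (1-p)*log2((1-p)/(1-q)) = 0.865*log2(0.865/0.653) + 0.135*log2(0.135/0.347) = 0.167

0.167 bits


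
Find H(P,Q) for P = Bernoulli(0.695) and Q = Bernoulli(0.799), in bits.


H(P,Q) = -p*log2(q) - (1-p)*log2(1-q). -0.695*log2(0.799) = 0.224994; -0.305*log2(0.201) = 0.705993. H(P,Q) = 0.224994 + 0.705993 = 0.931

0.931 bits


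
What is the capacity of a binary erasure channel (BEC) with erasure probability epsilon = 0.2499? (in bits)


C = 1 - epsilon = 1 - 0.2499 = 0.7501

0.7501 bits


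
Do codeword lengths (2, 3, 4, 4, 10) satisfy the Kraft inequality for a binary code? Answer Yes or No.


Kraft sum = sum(2^(-l_i)) = 0.501, need <= 1. Result: satisfied (a binary prefix-free code with these lengths exists)

Yes


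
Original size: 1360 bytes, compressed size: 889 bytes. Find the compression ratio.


Ratio = original / compressed = 1360 / 889 = 1.5298

1.5298


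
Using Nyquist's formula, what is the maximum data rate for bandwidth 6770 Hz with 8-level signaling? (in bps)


Rate = 2 * B * log2(M) = 2 * 6770 * 3.0 = 40620.0

40620.0 bps


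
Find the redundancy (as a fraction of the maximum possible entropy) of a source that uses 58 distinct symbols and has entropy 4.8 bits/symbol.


H_max = log2(K) = log2(58) = 5.858 bits/symbol. Redundancy = 1 - H/H_max = 1 - 4.8/5.858 = 1 - 0.8194 = 0.1806

0.1806


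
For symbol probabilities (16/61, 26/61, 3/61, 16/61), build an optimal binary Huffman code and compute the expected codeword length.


Huffman construction (repeatedly merge the two least-probable nodes; each merge adds 1 bit to every symbol beneath it): 3/61 + 16/61 = 19/61; 16/61 + 19/61 = 35/61; 26/61 + 35/61 = 1. Resulting codeword lengths (in the order the probabilities were given): (3, 1, 3, 2). L_avg = sum(p_i * l_i) = 16/61*3 + 26/61*1 + 3/61*3 + 16/61*2 = 115/61 = 1.8852

1.8852 bits


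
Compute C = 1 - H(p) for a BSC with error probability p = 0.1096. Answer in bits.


H(p) = -p*log2(p) - (1-p)*log2(1-p) = -0.1096*log2(0.1096) - 0.8904*log2(0.8904) = 0.349589 + 0.149119 = 0.4987. C = 1 - H(p) = 1 - 0.4987 = 0.5013

0.5013 bits


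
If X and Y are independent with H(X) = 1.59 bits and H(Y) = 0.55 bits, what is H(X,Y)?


For independent variables, H(X,Y) = H(X) + H(Y) = 1.59 + 0.55 = 2.14

2.14 bits


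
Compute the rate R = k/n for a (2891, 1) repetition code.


Rate = k/n = 1/2891

1/2891


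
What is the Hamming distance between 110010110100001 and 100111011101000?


Count differing positions: . ^ . ^ . ^ ^ . ^ . . ^ . . ^ = 7 differences

7


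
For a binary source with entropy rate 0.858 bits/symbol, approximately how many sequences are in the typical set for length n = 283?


log2|A_typical| = nH = 283 * 0.858 = 242.814, so |A_typical| ~ 2^242.814 = 1.243e+73

1.243e+73


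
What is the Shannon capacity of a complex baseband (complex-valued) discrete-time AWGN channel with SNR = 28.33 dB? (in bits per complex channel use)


SNR_linear = 10^(28.33/10) = 680.7694; C = log2(1 + SNR_linear) = log2(1 + 680.7694) = 9.4131

9.4131 bits/channel use


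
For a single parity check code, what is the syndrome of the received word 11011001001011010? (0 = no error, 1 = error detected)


Syndrome = XOR of all bits = 1 XOR 1 XOR 0 XOR 1 XOR 1 XOR 0 XOR 0 XOR 1 XOR 0 XOR 0 XOR 1 XOR 0 XOR 1 XOR 1 XOR 0 XOR 1 XOR 0 = 1

1


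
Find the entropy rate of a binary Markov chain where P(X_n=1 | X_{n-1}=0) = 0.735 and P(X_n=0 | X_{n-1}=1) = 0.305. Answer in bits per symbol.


Stationary distribution: pi_0 = p10/(p01+p10) = 0.2933, pi_1 = 0.7067. Entropy rate H' = pi_0*H(p01) + pi_1*H(p10) = 0.2933*0.8342 + 0.7067*0.8873 = 0.8717

0.8717 bits/symbol


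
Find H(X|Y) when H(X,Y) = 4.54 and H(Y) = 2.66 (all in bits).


H(X|Y) = H(X,Y) - H(Y) = 4.54 - 2.66 = 1.88

1.88 bits


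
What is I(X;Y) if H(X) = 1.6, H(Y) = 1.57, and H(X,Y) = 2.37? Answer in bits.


I(X;Y) = H(X) + H(Y) - H(X,Y) = 1.6 + 1.57 - 2.37 = 0.8

0.8 bits


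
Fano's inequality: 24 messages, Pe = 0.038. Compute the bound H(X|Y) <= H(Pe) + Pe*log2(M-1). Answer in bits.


H(Pe) = -Pe*log2(Pe) - (1-Pe)*log2(1-Pe) = -0.038*log2(0.038) - 0.962*log2(0.962) = 0.179279 + 0.053767 = 0.233. Pe*log2(M-1) = 0.038*log2(23) = 0.171895. Bound = H(Pe) + Pe*log2(M-1) = 0.179279 + 0.053767 + 0.171895 = 0.4049

0.4049 bits


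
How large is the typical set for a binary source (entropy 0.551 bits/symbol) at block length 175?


log2|A_typical| = nH = 175 * 0.551 = 96.425, so |A_typical| ~ 2^96.425 = 1.064e+29

1.064e+29


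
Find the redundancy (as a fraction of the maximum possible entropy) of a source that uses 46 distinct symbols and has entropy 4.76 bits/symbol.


H_max = log2(K) = log2(46) = 5.5236 bits/symbol. Redundancy = 1 - H/H_max = 1 - 4.76/5.5236 = 1 - 0.8618 = 0.1382

0.1382


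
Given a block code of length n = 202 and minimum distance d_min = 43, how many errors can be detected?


Detection capability = d_min - 1 = 43 - 1 = 42

42 errors


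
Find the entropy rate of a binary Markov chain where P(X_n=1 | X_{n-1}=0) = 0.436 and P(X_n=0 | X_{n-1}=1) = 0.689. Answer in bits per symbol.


Stationary distribution: pi_0 = p10/(p01+p10) = 0.6124, pi_1 = 0.3876. Entropy rate H' = pi_0*H(p01) + pi_1*H(p10) = 0.6124*0.9881 + 0.3876*0.8943 = 0.9518

0.9518 bits/symbol


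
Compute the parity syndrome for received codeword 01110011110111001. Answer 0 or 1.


Syndrome = XOR of all bits = 0 XOR 1 XOR 1 XOR 1 XOR 0 XOR 0 XOR 1 XOR 1 XOR 1 XOR 1 XOR 0 XOR 1 XOR 1 XOR 1 XOR 0 XOR 0 XOR 1 = 1

1


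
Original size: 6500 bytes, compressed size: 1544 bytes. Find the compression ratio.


Ratio = original / compressed = 6500 / 1544 = 4.2098

4.2098


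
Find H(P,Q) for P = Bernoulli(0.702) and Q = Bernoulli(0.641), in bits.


H(P,Q) = -p*log2(q) - (1-p)*log2(1-q). -0.702*log2(0.641) = 0.450406; -0.298*log2(0.359) = 0.440427. H(P,Q) = 0.450406 + 0.440427 = 0.8908

0.8908 bits


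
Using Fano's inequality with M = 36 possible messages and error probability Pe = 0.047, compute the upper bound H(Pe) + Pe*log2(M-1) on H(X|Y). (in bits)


H(Pe) = -Pe*log2(Pe) - (1-Pe)*log2(1-Pe) = -0.047*log2(0.047) - 0.953*log2(0.953) = 0.207326 + 0.066188 = 0.2735. Pe*log2(M-1) = 0.047*log2(35) = 0.241076. Bound = H(Pe) + Pe*log2(M-1) = 0.207326 + 0.066188 + 0.241076 = 0.5146

0.5146 bits


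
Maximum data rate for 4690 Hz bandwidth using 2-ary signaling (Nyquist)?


Rate = 2 * B * log2(M) = 2 * 4690 * 1.0 = 9380.0

9380.0 bps


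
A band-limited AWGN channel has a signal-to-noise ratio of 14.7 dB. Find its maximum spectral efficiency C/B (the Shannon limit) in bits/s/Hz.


SNR_linear = 10^(14.7/10) = 29.5121; C/B = log2(1 + SNR_linear) = log2(1 + 29.5121) = 4.9313

4.9313 bits/s/Hz


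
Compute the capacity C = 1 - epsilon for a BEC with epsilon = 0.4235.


C = 1 - epsilon = 1 - 0.4235 = 0.5765

0.5765 bits


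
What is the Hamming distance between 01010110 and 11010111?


Count differing positions: ^ . . . . . . ^ = 2 differences

2


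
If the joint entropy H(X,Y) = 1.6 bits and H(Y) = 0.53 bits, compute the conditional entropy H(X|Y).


H(X|Y) = H(X,Y) - H(Y) = 1.6 - 0.53 = 1.07

1.07 bits


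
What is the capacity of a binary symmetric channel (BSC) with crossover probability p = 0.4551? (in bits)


H(p) = -p*log2(p) - (1-p)*log2(1-p) = -0.4551*log2(0.4551) - 0.5449*log2(0.5449) = 0.516877 + 0.477298 = 0.9942. C = 1 - H(p) = 1 - 0.9942 = 0.0058

0.0058 bits


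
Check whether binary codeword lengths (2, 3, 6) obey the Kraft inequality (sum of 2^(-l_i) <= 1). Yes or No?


Kraft sum = sum(2^(-l_i)) = 0.3906, need <= 1. Result: satisfied (a binary prefix-free code with these lengths exists)

Yes


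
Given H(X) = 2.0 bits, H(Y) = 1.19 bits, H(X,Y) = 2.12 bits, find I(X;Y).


I(X;Y) = H(X) + H(Y) - H(X,Y) = 2.0 + 1.19 - 2.12 = 1.07

1.07 bits


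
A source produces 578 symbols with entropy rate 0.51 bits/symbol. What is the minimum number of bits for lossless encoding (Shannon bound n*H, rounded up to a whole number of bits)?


Minimum bits >= n * H = 578 * 0.51 = 294.78, rounded up to a whole number of bits = 295

295 bits


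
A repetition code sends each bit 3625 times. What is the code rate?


Rate = k/n = 1/3625

1/3625


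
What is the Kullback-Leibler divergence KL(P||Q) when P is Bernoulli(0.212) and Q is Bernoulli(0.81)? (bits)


KL = p*log2(p/q) + (1-p)*log2((1-p)/(1-q)) = 0.212*log2(0.212/0.81) + 0.788*log2(0.788/0.19) = 1.2072

1.2072 bits


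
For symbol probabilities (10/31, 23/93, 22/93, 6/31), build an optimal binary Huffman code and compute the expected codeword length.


Huffman construction (repeatedly merge the two least-probable nodes; each merge adds 1 bit to every symbol beneath it): 6/31 + 22/93 = 40/93; 23/93 + 10/31 = 53/93; 40/93 + 53/93 = 1. Resulting codeword lengths (in the order the probabilities were given): (2, 2, 2, 2). L_avg = sum(p_i * l_i) = 10/31*2 + 23/93*2 + 22/93*2 + 6/31*2 = 2

2.0 bits


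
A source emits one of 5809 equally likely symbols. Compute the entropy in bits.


H = log2(n) = log2(5809) = 12.5041

12.5041 bits


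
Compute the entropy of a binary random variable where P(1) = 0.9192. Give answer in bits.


H = -p*log2(p) - (1-p)*log2(1-p). -0.9192*log2(0.9192) = 0.111728; -0.0808*log2(0.0808) = 0.293264. H = 0.111728 + 0.293264 = 0.405

0.405 bits


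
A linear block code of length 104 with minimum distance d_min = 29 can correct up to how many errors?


Correction capability = floor((d-1)/2) = floor((29-1)/2) = 14

14 errors


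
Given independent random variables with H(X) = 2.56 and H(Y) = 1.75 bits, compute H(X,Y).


For independent variables, H(X,Y) = H(X) + H(Y) = 2.56 + 1.75 = 4.31

4.31 bits


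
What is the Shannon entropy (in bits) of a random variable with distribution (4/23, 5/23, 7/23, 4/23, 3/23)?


H = -sum(p_i * log2(p_i)). Terms: -(4/23)*log2(4/23) = 0.438880; -(5/23)*log2(5/23) = 0.478616; -(7/23)*log2(7/23) = 0.522324; -(4/23)*log2(4/23) = 0.438880; -(3/23)*log2(3/23) = 0.383296. H = 0.438880 + 0.478616 + 0.522324 + 0.438880 + 0.383296 = 2.262

2.262 bits


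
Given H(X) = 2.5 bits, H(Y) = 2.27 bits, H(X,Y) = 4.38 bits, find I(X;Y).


I(X;Y) = H(X) + H(Y) - H(X,Y) = 2.5 + 2.27 - 4.38 = 0.39

0.39 bits


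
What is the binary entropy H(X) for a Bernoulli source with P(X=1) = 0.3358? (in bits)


H = -p*log2(p) - (1-p)*log2(1-p). -0.3358*log2(0.3358) = 0.528659; -0.6642*log2(0.6642) = 0.392084. H = 0.528659 + 0.392084 = 0.9207

0.9207 bits


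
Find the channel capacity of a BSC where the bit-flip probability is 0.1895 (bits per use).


H(p) = -p*log2(p) - (1-p)*log2(1-p) = -0.1895*log2(0.1895) - 0.8105*log2(0.8105) = 0.454749 + 0.245675 = 0.7004. C = 1 - H(p) = 1 - 0.7004 = 0.2996

0.2996 bits


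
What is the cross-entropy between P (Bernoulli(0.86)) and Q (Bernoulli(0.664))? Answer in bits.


H(P,Q) = -p*log2(q) - (1-p)*log2(1-q). -0.86*log2(0.664) = 0.508041; -0.14*log2(0.336) = 0.220285. H(P,Q) = 0.508041 + 0.220285 = 0.7283

0.7283 bits


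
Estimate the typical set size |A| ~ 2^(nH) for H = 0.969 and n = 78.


log2|A_typical| = nH = 78 * 0.969 = 75.582, so |A_typical| ~ 2^75.582 = 5.655e+22

5.655e+22


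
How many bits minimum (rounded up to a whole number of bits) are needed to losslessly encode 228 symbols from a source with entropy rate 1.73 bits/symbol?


Minimum bits >= n * H = 228 * 1.73 = 394.44, rounded up to a whole number of bits = 395

395 bits


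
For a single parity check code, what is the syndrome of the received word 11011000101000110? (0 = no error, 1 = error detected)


Syndrome = XOR of all bits = 1 XOR 1 XOR 0 XOR 1 XOR 1 XOR 0 XOR 0 XOR 0 XOR 1 XOR 0 XOR 1 XOR 0 XOR 0 XOR 0 XOR 1 XOR 1 XOR 0 = 0

0


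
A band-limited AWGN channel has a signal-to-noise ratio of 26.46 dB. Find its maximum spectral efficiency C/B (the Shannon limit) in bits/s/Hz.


SNR_linear = 10^(26.46/10) = 442.5884; C/B = log2(1 + SNR_linear) = log2(1 + 442.5884) = 8.7931

8.7931 bits/s/Hz


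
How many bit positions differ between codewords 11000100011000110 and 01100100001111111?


Count differing positions: ^ . ^ . . . . . . ^ . ^ ^ ^ . . ^ = 7 differences

7


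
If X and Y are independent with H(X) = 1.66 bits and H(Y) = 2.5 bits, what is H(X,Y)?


For independent variables, H(X,Y) = H(X) + H(Y) = 1.66 + 2.5 = 4.16

4.16 bits


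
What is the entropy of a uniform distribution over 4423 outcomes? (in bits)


H = log2(n) = log2(4423) = 12.1108

12.1108 bits


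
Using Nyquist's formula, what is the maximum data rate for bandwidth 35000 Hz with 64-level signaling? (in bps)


Rate = 2 * B * log2(M) = 2 * 35000 * 6.0 = 420000.0

420000.0 bps


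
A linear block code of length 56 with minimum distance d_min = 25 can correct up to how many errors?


Correction capability = floor((d-1)/2) = floor((25-1)/2) = 12

12 errors


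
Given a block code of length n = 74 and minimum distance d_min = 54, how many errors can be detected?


Detection capability = d_min - 1 = 54 - 1 = 53

53 errors


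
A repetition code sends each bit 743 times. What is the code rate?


Rate = k/n = 1/743

1/743


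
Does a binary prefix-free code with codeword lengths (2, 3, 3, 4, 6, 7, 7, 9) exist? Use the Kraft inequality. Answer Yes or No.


Kraft sum = sum(2^(-l_i)) = 0.5957, need <= 1. Result: satisfied (a binary prefix-free code with these lengths exists)

Yes


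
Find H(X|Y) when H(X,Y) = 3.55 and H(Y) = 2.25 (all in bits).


H(X|Y) = H(X,Y) - H(Y) = 3.55 - 2.25 = 1.3

1.3 bits


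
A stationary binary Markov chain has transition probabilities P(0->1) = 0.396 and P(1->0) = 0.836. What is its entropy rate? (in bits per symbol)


Stationary distribution: pi_0 = p10/(p01+p10) = 0.6786, pi_1 = 0.3214. Entropy rate H' = pi_0*H(p01) + pi_1*H(p10) = 0.6786*0.9686 + 0.3214*0.6438 = 0.8642

0.8642 bits/symbol


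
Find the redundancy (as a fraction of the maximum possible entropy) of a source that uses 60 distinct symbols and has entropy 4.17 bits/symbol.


H_max = log2(K) = log2(60) = 5.9069 bits/symbol. Redundancy = 1 - H/H_max = 1 - 4.17/5.9069 = 1 - 0.706 = 0.294

0.294


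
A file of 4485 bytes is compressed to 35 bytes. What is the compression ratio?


Ratio = original / compressed = 4485 / 35 = 128.1429

128.1429


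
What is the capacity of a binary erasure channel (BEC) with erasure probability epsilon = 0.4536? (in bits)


C = 1 - epsilon = 1 - 0.4536 = 0.5464

0.5464 bits


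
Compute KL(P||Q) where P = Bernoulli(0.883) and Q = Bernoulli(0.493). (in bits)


KL = p*log2(p/q) + (1-p)*log2((1-p)/(1-q)) = 0.883*log2(0.883/0.493) + 0.117*log2(0.117/0.507) = 0.4949

0.4949 bits


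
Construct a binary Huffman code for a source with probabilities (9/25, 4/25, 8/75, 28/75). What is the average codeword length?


Huffman construction (repeatedly merge the two least-probable nodes; each merge adds 1 bit to every symbol beneath it): 8/75 + 4/25 = 4/15; 4/15 + 9/25 = 47/75; 28/75 + 47/75 = 1. Resulting codeword lengths (in the order the probabilities were given): (2, 3, 3, 1). L_avg = sum(p_i * l_i) = 9/25*2 + 4/25*3 + 8/75*3 + 28/75*1 = 142/75 = 1.8933

1.8933 bits


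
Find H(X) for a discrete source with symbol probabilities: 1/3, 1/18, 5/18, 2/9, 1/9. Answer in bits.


H = -sum(p_i * log2(p_i)). Terms: -(1/3)*log2(1/3) = 0.528321; -(1/18)*log2(1/18) = 0.231663; -(5/18)*log2(5/18) = 0.513332; -(2/9)*log2(2/9) = 0.482206; -(1/9)*log2(1/9) = 0.352214. H = 0.528321 + 0.231663 + 0.513332 + 0.482206 + 0.352214 = 2.1077

2.1077 bits


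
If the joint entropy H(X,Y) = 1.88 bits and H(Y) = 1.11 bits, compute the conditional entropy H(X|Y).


H(X|Y) = H(X,Y) - H(Y) = 1.88 - 1.11 = 0.77

0.77 bits


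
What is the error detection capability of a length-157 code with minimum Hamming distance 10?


Detection capability = d_min - 1 = 10 - 1 = 9

9 errors


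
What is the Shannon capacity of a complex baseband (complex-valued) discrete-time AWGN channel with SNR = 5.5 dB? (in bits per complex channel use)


SNR_linear = 10^(5.5/10) = 3.5481; C = log2(1 + SNR_linear) = log2(1 + 3.5481) = 2.1853

2.1853 bits/channel use


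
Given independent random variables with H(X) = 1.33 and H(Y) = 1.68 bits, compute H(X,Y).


For independent variables, H(X,Y) = H(X) + H(Y) = 1.33 + 1.68 = 3.01

3.01 bits


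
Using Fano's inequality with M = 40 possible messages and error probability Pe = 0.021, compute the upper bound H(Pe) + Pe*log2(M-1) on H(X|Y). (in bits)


H(Pe) = -Pe*log2(Pe) - (1-Pe)*log2(1-Pe) = -0.021*log2(0.021) - 0.979*log2(0.979) = 0.117043 + 0.029976 = 0.147. Pe*log2(M-1) = 0.021*log2(39) = 0.110993. Bound = H(Pe) + Pe*log2(M-1) = 0.117043 + 0.029976 + 0.110993 = 0.258

0.258 bits


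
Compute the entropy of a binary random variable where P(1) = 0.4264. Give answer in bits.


H = -p*log2(p) - (1-p)*log2(1-p). -0.4264*log2(0.4264) = 0.524353; -0.5736*log2(0.5736) = 0.459960. H = 0.524353 + 0.459960 = 0.9843

0.9843 bits


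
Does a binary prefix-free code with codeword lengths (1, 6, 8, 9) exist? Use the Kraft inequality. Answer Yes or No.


Kraft sum = sum(2^(-l_i)) = 0.5215, need <= 1. Result: satisfied (a binary prefix-free code with these lengths exists)

Yes


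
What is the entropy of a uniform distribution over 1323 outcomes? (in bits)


H = log2(n) = log2(1323) = 10.3696

10.3696 bits


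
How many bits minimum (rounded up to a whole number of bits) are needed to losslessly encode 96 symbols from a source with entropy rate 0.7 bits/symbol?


Minimum bits >= n * H = 96 * 0.7 = 67.2, rounded up to a whole number of bits = 68

68 bits


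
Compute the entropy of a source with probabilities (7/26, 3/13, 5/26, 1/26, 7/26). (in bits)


H = -sum(p_i * log2(p_i)). Terms: -(7/26)*log2(7/26) = 0.509677; -(3/13)*log2(3/13) = 0.488187; -(5/26)*log2(5/26) = 0.457406; -(1/26)*log2(1/26) = 0.180786; -(7/26)*log2(7/26) = 0.509677. H = 0.509677 + 0.488187 + 0.457406 + 0.180786 + 0.509677 = 2.1457

2.1457 bits


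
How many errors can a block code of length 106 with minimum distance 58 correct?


Correction capability = floor((d-1)/2) = floor((58-1)/2) = 28

28 errors


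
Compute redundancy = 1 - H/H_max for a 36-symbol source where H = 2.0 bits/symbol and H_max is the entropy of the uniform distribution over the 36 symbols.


H_max = log2(K) = log2(36) = 5.1699 bits/symbol. Redundancy = 1 - H/H_max = 1 - 2.0/5.1699 = 1 - 0.3869 = 0.6131

0.6131


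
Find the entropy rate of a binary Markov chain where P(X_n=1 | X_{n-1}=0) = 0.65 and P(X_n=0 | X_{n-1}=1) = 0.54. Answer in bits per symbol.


Stationary distribution: pi_0 = p10/(p01+p10) = 0.4538, pi_1 = 0.5462. Entropy rate H' = pi_0*H(p01) + pi_1*H(p10) = 0.4538*0.9341 + 0.5462*0.9954 = 0.9676

0.9676 bits/symbol


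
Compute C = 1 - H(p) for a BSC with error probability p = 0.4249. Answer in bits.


H(p) = -p*log2(p) - (1-p)*log2(1-p) = -0.4249*log2(0.4249) - 0.5751*log2(0.5751) = 0.524669 + 0.458996 = 0.9837. C = 1 - H(p) = 1 - 0.9837 = 0.0163

0.0163 bits


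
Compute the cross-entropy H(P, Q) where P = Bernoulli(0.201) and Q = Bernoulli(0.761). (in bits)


H(P,Q) = -p*log2(q) - (1-p)*log2(1-q). -0.201*log2(0.761) = 0.079200; -0.799*log2(0.239) = 1.649869. H(P,Q) = 0.079200 + 1.649869 = 1.7291

1.7291 bits


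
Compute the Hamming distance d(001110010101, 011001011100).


Count differing positions: . ^ . ^ ^ ^ . . ^ . . ^ = 6 differences

6


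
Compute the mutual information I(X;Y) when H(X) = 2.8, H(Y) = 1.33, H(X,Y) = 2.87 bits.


I(X;Y) = H(X) + H(Y) - H(X,Y) = 2.8 + 1.33 - 2.87 = 1.26

1.26 bits


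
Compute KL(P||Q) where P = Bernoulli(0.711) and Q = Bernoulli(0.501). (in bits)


KL = p*log2(p/q) + (1-p)*log2((1-p)/(1-q)) = 0.711*log2(0.711/0.501) + 0.289*log2(0.289/0.499) = 0.1314

0.1314 bits


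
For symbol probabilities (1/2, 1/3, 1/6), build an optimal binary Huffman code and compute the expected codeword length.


Huffman construction (repeatedly merge the two least-probable nodes; each merge adds 1 bit to every symbol beneath it): 1/6 + 1/3 = 1/2; 1/2 + 1/2 = 1. Resulting codeword lengths (in the order the probabilities were given): (1, 2, 2). L_avg = sum(p_i * l_i) = 1/2*1 + 1/3*2 + 1/6*2 = 3/2 = 1.5

1.5 bits


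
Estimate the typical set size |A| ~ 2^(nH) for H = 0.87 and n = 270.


log2|A_typical| = nH = 270 * 0.87 = 234.9, so |A_typical| ~ 2^234.9 = 5.152e+70

5.152e+70


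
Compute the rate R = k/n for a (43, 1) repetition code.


Rate = k/n = 1/43

1/43


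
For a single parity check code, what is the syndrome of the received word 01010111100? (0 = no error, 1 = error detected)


Syndrome = XOR of all bits = 0 XOR 1 XOR 0 XOR 1 XOR 0 XOR 1 XOR 1 XOR 1 XOR 1 XOR 0 XOR 0 = 0

0


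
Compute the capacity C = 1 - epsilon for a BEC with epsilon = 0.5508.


C = 1 - epsilon = 1 - 0.5508 = 0.4492

0.4492 bits


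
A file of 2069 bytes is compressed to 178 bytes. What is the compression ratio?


Ratio = original / compressed = 2069 / 178 = 11.6236

11.6236


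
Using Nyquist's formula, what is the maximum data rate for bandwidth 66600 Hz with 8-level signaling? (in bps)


Rate = 2 * B * log2(M) = 2 * 66600 * 3.0 = 399600.0

399600.0 bps


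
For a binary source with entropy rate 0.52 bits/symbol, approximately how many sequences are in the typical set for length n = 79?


log2|A_typical| = nH = 79 * 0.52 = 41.08, so |A_typical| ~ 2^41.08 = 2.324e+12

2.324e+12


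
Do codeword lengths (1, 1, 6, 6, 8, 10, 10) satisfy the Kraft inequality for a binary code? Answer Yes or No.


Kraft sum = sum(2^(-l_i)) = 1.0371, need <= 1. Result: violated (a binary prefix-free code with these lengths cannot exist)

No


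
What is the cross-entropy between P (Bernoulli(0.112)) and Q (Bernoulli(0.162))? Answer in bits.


H(P,Q) = -p*log2(q) - (1-p)*log2(1-q). -0.112*log2(0.162) = 0.294105; -0.888*log2(0.838) = 0.226420. H(P,Q) = 0.294105 + 0.226420 = 0.5205

0.5205 bits


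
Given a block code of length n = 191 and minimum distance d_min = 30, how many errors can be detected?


Detection capability = d_min - 1 = 30 - 1 = 29

29 errors


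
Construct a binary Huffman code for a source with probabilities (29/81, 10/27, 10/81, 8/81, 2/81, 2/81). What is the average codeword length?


Huffman construction (repeatedly merge the two least-probable nodes; each merge adds 1 bit to every symbol beneath it): 2/81 + 2/81 = 4/81; 4/81 + 8/81 = 4/27; 10/81 + 4/27 = 22/81; 22/81 + 29/81 = 17/27; 10/27 + 17/27 = 1. Resulting codeword lengths (in the order the probabilities were given): (2, 1, 3, 4, 5, 5). L_avg = sum(p_i * l_i) = 29/81*2 + 10/27*1 + 10/81*3 + 8/81*4 + 2/81*5 + 2/81*5 = 170/81 = 2.0988

2.0988 bits


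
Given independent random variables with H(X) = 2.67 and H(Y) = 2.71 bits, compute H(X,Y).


For independent variables, H(X,Y) = H(X) + H(Y) = 2.67 + 2.71 = 5.38

5.38 bits


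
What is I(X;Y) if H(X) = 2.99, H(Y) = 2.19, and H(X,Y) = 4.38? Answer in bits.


I(X;Y) = H(X) + H(Y) - H(X,Y) = 2.99 + 2.19 - 4.38 = 0.8

0.8 bits


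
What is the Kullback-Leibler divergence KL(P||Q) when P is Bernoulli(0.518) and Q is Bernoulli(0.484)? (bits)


KL = p*log2(p/q) + (1-p)*log2((1-p)/(1-q)) = 0.518*log2(0.518/0.484) + 0.482*log2(0.482/0.516) = 0.0033

0.0033 bits


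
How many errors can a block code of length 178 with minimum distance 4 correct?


Correction capability = floor((d-1)/2) = floor((4-1)/2) = 1

1 errors


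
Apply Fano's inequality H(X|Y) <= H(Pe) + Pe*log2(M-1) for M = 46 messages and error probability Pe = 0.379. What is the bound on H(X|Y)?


H(Pe) = -Pe*log2(Pe) - (1-Pe)*log2(1-Pe) = -0.379*log2(0.379) - 0.621*log2(0.621) = 0.530498 + 0.426835 = 0.9573. Pe*log2(M-1) = 0.379*log2(45) = 2.081412. Bound = H(Pe) + Pe*log2(M-1) = 0.530498 + 0.426835 + 2.081412 = 3.0387

3.0387 bits


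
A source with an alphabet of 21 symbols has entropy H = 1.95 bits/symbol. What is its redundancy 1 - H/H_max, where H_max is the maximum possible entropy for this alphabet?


H_max = log2(K) = log2(21) = 4.3923 bits/symbol. Redundancy = 1 - H/H_max = 1 - 1.95/4.3923 = 1 - 0.444 = 0.556

0.556


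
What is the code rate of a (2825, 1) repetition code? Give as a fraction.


Rate = k/n = 1/2825

1/2825


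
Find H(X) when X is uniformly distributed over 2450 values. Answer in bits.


H = log2(n) = log2(2450) = 11.2586

11.2586 bits


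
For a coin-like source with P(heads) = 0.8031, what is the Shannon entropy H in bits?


H = -p*log2(p) - (1-p)*log2(1-p). -0.8031*log2(0.8031) = 0.254059; -0.1969*log2(0.1969) = 0.461625. H = 0.254059 + 0.461625 = 0.7157

0.7157 bits


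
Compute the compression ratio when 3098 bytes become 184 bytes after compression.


Ratio = original / compressed = 3098 / 184 = 16.837

16.837


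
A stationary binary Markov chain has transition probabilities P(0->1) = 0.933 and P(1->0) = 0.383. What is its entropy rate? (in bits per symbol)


Stationary distribution: pi_0 = p10/(p01+p10) = 0.291, pi_1 = 0.709. Entropy rate H' = pi_0*H(p01) + pi_1*H(p10) = 0.291*0.3546 + 0.709*0.9601 = 0.7839

0.7839 bits/symbol


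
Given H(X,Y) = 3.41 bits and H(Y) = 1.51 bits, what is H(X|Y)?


H(X|Y) = H(X,Y) - H(Y) = 3.41 - 1.51 = 1.9

1.9 bits


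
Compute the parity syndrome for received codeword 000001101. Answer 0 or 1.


Syndrome = XOR of all bits = 0 XOR 0 XOR 0 XOR 0 XOR 0 XOR 1 XOR 1 XOR 0 XOR 1 = 1

1


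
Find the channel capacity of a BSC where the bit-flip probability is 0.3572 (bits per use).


H(p) = -p*log2(p) - (1-p)*log2(1-p) = -0.3572*log2(0.3572) - 0.6428*log2(0.6428) = 0.530512 + 0.409822 = 0.9403. C = 1 - H(p) = 1 - 0.9403 = 0.0597

0.0597 bits


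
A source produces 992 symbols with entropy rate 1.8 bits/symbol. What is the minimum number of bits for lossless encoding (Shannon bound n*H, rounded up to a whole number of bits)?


Minimum bits >= n * H = 992 * 1.8 = 1785.6, rounded up to a whole number of bits = 1786

1786 bits


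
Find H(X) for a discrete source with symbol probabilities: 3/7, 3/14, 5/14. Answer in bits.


H = -sum(p_i * log2(p_i)). Terms: -(3/7)*log2(3/7) = 0.523882; -(3/14)*log2(3/14) = 0.476227; -(5/14)*log2(5/14) = 0.530510. H = 0.523882 + 0.476227 + 0.530510 = 1.5306

1.5306 bits


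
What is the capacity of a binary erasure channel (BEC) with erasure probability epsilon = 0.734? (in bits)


C = 1 - epsilon = 1 - 0.734 = 0.266

0.266 bits


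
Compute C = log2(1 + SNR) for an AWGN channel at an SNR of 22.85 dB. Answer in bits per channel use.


SNR_linear = 10^(22.85/10) = 192.7525; C = log2(1 + SNR_linear) = log2(1 + 192.7525) = 7.5981

7.5981 bits/channel use


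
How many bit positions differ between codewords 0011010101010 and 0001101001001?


Count differing positions: . . ^ . ^ ^ ^ ^ . . . ^ ^ = 7 differences

7


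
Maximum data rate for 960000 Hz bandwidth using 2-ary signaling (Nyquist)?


Rate = 2 * B * log2(M) = 2 * 960000 * 1.0 = 1920000.0

1920000.0 bps


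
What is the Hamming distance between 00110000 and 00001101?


Count differing positions: . . ^ ^ ^ ^ . ^ = 5 differences

5


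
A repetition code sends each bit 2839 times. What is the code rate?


Rate = k/n = 1/2839

1/2839


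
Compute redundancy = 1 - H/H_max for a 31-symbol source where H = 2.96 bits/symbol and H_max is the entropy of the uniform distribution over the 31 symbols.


H_max = log2(K) = log2(31) = 4.9542 bits/symbol. Redundancy = 1 - H/H_max = 1 - 2.96/4.9542 = 1 - 0.5975 = 0.4025

0.4025


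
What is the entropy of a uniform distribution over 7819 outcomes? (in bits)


H = log2(n) = log2(7819) = 12.9328

12.9328 bits


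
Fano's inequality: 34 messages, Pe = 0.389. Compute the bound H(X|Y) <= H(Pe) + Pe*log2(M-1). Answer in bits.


H(Pe) = -Pe*log2(Pe) - (1-Pe)*log2(1-Pe) = -0.389*log2(0.389) - 0.611*log2(0.611) = 0.529879 + 0.434272 = 0.9642. Pe*log2(M-1) = 0.389*log2(33) = 1.962269. Bound = H(Pe) + Pe*log2(M-1) = 0.529879 + 0.434272 + 1.962269 = 2.9264

2.9264 bits


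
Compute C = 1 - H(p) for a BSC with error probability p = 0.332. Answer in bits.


H(p) = -p*log2(p) - (1-p)*log2(1-p) = -0.332*log2(0.332) - 0.668*log2(0.668) = 0.528127 + 0.388829 = 0.917. C = 1 - H(p) = 1 - 0.917 = 0.083

0.083 bits


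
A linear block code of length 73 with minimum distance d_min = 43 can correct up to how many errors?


Correction capability = floor((d-1)/2) = floor((43-1)/2) = 21

21 errors


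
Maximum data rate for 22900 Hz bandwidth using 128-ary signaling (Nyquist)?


Rate = 2 * B * log2(M) = 2 * 22900 * 7.0 = 320600.0

320600.0 bps


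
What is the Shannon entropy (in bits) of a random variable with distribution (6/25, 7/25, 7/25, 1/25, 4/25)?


H = -sum(p_i * log2(p_i)). Terms: -(6/25)*log2(6/25) = 0.494134; -(7/25)*log2(7/25) = 0.514220; -(7/25)*log2(7/25) = 0.514220; -(1/25)*log2(1/25) = 0.185754; -(4/25)*log2(4/25) = 0.423017. H = 0.494134 + 0.514220 + 0.514220 + 0.185754 + 0.423017 = 2.1313

2.1313 bits


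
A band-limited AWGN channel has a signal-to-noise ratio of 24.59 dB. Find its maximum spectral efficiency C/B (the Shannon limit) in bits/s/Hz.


SNR_linear = 10^(24.59/10) = 287.7398; C/B = log2(1 + SNR_linear) = log2(1 + 287.7398) = 8.1736

8.1736 bits/s/Hz


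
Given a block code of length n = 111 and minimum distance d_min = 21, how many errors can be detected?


Detection capability = d_min - 1 = 21 - 1 = 20

20 errors


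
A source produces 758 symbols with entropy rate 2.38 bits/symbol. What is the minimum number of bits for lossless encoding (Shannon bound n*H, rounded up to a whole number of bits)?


Minimum bits >= n * H = 758 * 2.38 = 1804.04, rounded up to a whole number of bits = 1805

1805 bits


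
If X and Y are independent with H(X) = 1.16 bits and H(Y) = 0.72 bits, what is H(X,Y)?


For independent variables, H(X,Y) = H(X) + H(Y) = 1.16 + 0.72 = 1.88

1.88 bits


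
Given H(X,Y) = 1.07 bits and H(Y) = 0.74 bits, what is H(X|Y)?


H(X|Y) = H(X,Y) - H(Y) = 1.07 - 0.74 = 0.33

0.33 bits


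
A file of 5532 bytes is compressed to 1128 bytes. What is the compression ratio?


Ratio = original / compressed = 5532 / 1128 = 4.9043

4.9043


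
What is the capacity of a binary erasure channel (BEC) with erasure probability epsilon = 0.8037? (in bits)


C = 1 - epsilon = 1 - 0.8037 = 0.1963

0.1963 bits


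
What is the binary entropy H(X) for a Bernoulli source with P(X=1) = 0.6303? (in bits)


H = -p*log2(p) - (1-p)*log2(1-p). -0.6303*log2(0.6303) = 0.419710; -0.3697*log2(0.3697) = 0.530731. H = 0.419710 + 0.530731 = 0.9504

0.9504 bits


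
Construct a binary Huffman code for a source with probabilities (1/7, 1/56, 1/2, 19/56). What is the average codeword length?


Huffman construction (repeatedly merge the two least-probable nodes; each merge adds 1 bit to every symbol beneath it): 1/56 + 1/7 = 9/56; 9/56 + 19/56 = 1/2; 1/2 + 1/2 = 1. Resulting codeword lengths (in the order the probabilities were given): (3, 3, 1, 2). L_avg = sum(p_i * l_i) = 1/7*3 + 1/56*3 + 1/2*1 + 19/56*2 = 93/56 = 1.6607

1.6607 bits


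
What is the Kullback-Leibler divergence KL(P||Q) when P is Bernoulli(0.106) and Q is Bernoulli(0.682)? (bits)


KL = p*log2(p/q) + (1-p)*log2((1-p)/(1-q)) = 0.106*log2(0.106/0.682) + 0.894*log2(0.894/0.318) = 1.0485

1.0485 bits


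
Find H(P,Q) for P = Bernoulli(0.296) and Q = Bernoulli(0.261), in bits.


H(P,Q) = -p*log2(q) - (1-p)*log2(1-q). -0.296*log2(0.261) = 0.573612; -0.704*log2(0.739) = 0.307193. H(P,Q) = 0.573612 + 0.307193 = 0.8808

0.8808 bits


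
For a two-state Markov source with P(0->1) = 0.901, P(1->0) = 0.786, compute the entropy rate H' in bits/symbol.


Stationary distribution: pi_0 = p10/(p01+p10) = 0.4659, pi_1 = 0.5341. Entropy rate H' = pi_0*H(p01) + pi_1*H(p10) = 0.4659*0.4658 + 0.5341*0.7491 = 0.6171

0.6171 bits/symbol
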